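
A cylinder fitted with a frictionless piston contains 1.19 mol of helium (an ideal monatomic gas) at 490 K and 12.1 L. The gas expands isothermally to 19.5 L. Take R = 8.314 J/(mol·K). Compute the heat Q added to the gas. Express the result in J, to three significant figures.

Q ≈ 2310 J

Isothermal ⇒ ΔU = 0, so Q = W = nRT ln(V₂/V₁).
Q = (1.19)(8.314)(490) ln(19.5/12.1) = 4848 × 0.4772 = 2313 J.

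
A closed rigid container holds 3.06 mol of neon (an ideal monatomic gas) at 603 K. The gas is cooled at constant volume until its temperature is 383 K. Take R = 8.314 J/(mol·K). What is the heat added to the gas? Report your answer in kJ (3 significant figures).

Constant volume ⇒ W = 0, so Q = ΔU = nCᵥΔT with Cᵥ = 3R/2 = 12.47 J/(mol·K).
ΔU = (3.06)(12.47)(383 − 603) = -8395 J.

Q ≈ -8.40 kJ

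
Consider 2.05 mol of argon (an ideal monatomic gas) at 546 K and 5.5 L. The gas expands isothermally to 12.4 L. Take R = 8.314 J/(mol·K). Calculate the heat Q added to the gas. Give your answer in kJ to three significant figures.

Isothermal ⇒ ΔU = 0, so Q = W = nRT ln(V₂/V₁).
Q = (2.05)(8.314)(546) ln(12.4/5.5) = 9306 × 0.8129 = 7565 J.

Q ≈ 7.57 kJ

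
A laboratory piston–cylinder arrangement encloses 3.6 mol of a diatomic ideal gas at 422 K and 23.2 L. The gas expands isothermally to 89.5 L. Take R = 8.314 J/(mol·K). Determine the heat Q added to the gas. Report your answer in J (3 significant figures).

Q ≈ 17100 J

Isothermal ⇒ ΔU = 0, so Q = W = nRT ln(V₂/V₁).
Q = (3.6)(8.314)(422) ln(89.5/23.2) = 12631 × 1.35 = 17052 J.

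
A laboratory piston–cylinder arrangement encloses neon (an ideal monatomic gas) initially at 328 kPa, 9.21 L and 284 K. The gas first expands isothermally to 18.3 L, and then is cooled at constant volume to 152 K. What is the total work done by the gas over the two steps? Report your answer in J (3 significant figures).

W_total ≈ 2070 J

Step 1 (isothermal): W = P₁V₁ ln(V₂/V₁) = (3021) ln(18.3/9.21) = 2074 J.
Step 2 (isochoric): W = 0 (constant volume).
W_total = 2074 + 0 = 2074 J.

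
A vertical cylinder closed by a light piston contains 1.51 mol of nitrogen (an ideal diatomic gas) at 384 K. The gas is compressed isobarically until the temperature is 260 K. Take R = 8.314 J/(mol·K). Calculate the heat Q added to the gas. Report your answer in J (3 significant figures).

Isobaric: W = nRΔT = (1.51)(8.314)(-124) = -1557 J.
ΔU = nCᵥΔT with Cᵥ = 5R/2: ΔU = (1.51)(20.79)(-124) = -3892 J.
Q = ΔU + W = -3892 − 1557 = -5448 J.

Q ≈ -5450 J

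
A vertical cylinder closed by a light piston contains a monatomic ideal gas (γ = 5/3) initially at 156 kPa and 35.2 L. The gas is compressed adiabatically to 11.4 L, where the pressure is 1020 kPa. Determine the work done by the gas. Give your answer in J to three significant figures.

Adiabatic: W = (P₁V₁ − P₂V₂)/(γ − 1) with γ = 5/3.
P₁V₁ = 5491 J, P₂V₂ = 11628 J.
W = (5491 − 11628) / 0.6667 = -9205 J.

W ≈ -9210 J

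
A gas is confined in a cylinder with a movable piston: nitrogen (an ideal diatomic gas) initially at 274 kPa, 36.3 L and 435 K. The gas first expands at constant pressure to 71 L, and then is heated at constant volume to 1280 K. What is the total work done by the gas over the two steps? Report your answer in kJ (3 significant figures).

Step 1 (isobaric): W = PΔV = (274 kPa)(71 − 36.3 L) = 9508 J.
Step 2 (isochoric): W = 0 (constant volume).
W_total = 9508 + 0 = 9508 J.

W_total ≈ 9.51 kJ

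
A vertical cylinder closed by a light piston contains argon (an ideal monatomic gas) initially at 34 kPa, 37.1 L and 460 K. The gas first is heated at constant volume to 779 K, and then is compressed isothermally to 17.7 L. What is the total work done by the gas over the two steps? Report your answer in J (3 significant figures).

Step 1 (isochoric): W = 0 (constant volume).
After step 1: P = 57.58 kPa (V unchanged).
Step 2 (isothermal): W = P₁V₁ ln(V₂/V₁) = (2136) ln(17.7/37.1) = -1581 J.
W_total = 0 − 1581 = -1581 J.

W_total ≈ -1580 J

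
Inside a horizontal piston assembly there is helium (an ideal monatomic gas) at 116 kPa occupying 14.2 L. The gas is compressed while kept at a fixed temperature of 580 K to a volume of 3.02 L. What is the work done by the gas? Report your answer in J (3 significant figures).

Isothermal: W = nRT ln(V₂/V₁) = P₁V₁ ln(V₂/V₁).
P₁V₁ = (116 kPa)(14.2 L) = 1647 J.
W = 1647 × ln(3.02/14.2) = 1647 × -1.548
W_by_gas = -2550 J.

W ≈ -2550 J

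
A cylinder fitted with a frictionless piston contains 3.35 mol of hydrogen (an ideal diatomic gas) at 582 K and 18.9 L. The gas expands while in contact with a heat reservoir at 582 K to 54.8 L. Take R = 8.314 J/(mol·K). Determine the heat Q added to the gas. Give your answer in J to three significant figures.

Q ≈ 17300 J

Isothermal ⇒ ΔU = 0, so Q = W = nRT ln(V₂/V₁).
Q = (3.35)(8.314)(582) ln(54.8/18.9) = 16210 × 1.065 = 17256 J.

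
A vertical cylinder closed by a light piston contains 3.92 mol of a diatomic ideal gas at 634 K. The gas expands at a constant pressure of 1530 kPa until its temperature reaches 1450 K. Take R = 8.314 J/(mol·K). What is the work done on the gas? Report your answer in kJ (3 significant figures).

Isobaric: W = P ΔV = nR ΔT.
W = (3.92)(8.314)(1450 − 634) = 26594 J.
Work on gas = −W_by = -26594 J.

W ≈ -26.6 kJ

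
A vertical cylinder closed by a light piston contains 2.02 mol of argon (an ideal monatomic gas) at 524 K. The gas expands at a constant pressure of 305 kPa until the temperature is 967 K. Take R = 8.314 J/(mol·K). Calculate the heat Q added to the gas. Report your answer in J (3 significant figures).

Isobaric: W = nRΔT = (2.02)(8.314)(443) = 7440 J.
ΔU = nCᵥΔT with Cᵥ = 3R/2: ΔU = (2.02)(12.47)(443) = 11160 J.
Q = ΔU + W = 11160 + 7440 = 18600 J.

Q ≈ 18600 J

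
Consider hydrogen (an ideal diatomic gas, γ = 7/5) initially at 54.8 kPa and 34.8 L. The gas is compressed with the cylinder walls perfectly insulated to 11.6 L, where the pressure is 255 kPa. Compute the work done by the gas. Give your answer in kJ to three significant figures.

Adiabatic: W = (P₁V₁ − P₂V₂)/(γ − 1) with γ = 7/5.
P₁V₁ = 1907 J, P₂V₂ = 2958 J.
W = (1907 − 2958) / 0.4 = -2627 J.

W ≈ -2.63 kJ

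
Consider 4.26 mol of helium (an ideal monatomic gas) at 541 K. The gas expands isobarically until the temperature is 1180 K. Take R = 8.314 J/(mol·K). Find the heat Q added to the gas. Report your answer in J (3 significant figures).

Q ≈ 56600 J

Isobaric: W = nRΔT = (4.26)(8.314)(639) = 22632 J.
ΔU = nCᵥΔT with Cᵥ = 3R/2: ΔU = (4.26)(12.47)(639) = 33948 J.
Q = ΔU + W = 33948 + 22632 = 56580 J.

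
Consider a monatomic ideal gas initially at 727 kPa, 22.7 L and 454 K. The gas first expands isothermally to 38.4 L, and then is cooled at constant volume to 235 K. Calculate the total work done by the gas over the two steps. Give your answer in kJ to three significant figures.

Step 1 (isothermal): W = P₁V₁ ln(V₂/V₁) = (16503) ln(38.4/22.7) = 8675 J.
Step 2 (isochoric): W = 0 (constant volume).
W_total = 8675 + 0 = 8675 J.

W_total ≈ 8.68 kJ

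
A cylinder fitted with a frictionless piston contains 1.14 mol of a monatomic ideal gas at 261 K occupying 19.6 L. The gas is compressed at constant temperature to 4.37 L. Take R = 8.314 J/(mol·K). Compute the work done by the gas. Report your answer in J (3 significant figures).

W ≈ -3710 J

Isothermal: W = nRT ln(V₂/V₁).
W = (1.14)(8.314)(261) × ln(4.37/19.6)
  = 2474 × -1.501
W_by_gas = -3713 J.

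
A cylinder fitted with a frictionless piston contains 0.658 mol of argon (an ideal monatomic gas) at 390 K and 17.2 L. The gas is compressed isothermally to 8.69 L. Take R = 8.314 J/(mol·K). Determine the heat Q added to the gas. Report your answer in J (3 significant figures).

Q ≈ -1460 J

Isothermal ⇒ ΔU = 0, so Q = W = nRT ln(V₂/V₁).
Q = (0.658)(8.314)(390) ln(8.69/17.2) = 2134 × -0.6827 = -1457 J.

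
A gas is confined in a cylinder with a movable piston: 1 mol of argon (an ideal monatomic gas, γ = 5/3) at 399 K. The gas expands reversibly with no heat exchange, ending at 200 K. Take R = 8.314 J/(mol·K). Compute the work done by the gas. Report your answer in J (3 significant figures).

Adiabatic ⇒ Q = 0, so W_by = −ΔU = nCᵥ(T₁ − T₂).
Cᵥ = 3R/2 = 12.47 J/(mol·K).
W = (1)(12.47)(399 − 200) = 2482 J.

W ≈ 2480 J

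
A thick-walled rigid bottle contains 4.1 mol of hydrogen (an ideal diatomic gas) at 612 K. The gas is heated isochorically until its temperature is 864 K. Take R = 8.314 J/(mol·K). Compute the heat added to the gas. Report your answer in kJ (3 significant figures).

Q ≈ 21.5 kJ

Constant volume ⇒ W = 0, so Q = ΔU = nCᵥΔT with Cᵥ = 5R/2 = 20.79 J/(mol·K).
ΔU = (4.1)(20.79)(864 − 612) = 21475 J.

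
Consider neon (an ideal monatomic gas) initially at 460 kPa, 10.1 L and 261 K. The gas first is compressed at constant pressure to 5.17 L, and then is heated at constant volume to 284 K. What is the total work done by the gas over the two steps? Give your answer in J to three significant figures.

Step 1 (isobaric): W = PΔV = (460 kPa)(5.17 − 10.1 L) = -2268 J.
Step 2 (isochoric): W = 0 (constant volume).
W_total = -2268 + 0 = -2268 J.

W_total ≈ -2270 J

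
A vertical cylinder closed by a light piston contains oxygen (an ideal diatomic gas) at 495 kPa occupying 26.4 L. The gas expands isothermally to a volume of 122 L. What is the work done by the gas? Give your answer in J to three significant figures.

Isothermal: W = nRT ln(V₂/V₁) = P₁V₁ ln(V₂/V₁).
P₁V₁ = (495 kPa)(26.4 L) = 13068 J.
W = 13068 × ln(122/26.4) = 13068 × 1.531
W_by_gas = 20003 J.

W ≈ 20000 J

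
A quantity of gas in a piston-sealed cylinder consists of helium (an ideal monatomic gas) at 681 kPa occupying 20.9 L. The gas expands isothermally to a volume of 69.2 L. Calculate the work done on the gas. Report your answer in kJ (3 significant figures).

Isothermal: W = nRT ln(V₂/V₁) = P₁V₁ ln(V₂/V₁).
P₁V₁ = (681 kPa)(20.9 L) = 14233 J.
W = 14233 × ln(69.2/20.9) = 14233 × 1.197
W_by_gas = 17040 J; work on gas = −W_by = -17040 J.

W ≈ -17.0 kJ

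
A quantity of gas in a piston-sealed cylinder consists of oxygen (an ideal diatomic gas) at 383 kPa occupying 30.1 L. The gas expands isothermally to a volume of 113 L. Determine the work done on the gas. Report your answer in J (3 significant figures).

W ≈ -15300 J

Isothermal: W = nRT ln(V₂/V₁) = P₁V₁ ln(V₂/V₁).
P₁V₁ = (383 kPa)(30.1 L) = 11528 J.
W = 11528 × ln(113/30.1) = 11528 × 1.323
W_by_gas = 15250 J; work on gas = −W_by = -15250 J.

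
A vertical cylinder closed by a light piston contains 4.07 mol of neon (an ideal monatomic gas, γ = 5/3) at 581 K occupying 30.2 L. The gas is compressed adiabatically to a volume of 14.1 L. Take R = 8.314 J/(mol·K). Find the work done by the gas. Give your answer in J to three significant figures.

W ≈ -19500 J

Adiabatic: TV^(γ−1) = const with γ = 5/3.
T₂ = T₁ (V₁/V₂)^(γ−1) = 581 × (30.2/14.1)^0.667 = 581 × 1.662 = 965.4 K.
W_by = nCᵥ(T₁ − T₂) = (4.07)(12.47)(581 − 965.4) = -19510 J.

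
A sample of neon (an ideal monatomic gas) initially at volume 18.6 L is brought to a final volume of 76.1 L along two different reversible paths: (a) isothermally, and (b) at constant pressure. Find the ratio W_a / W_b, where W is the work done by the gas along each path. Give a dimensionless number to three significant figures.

Path (a) isothermal: W = P₁V₁ ln(V₂/V₁) → W_a/(P₁V₁) = 1.409.
Path (b) isobaric: W = P₁(V₂ − V₁) → W_b/(P₁V₁) = 3.091.
W_a / W_b = 1.409 / 3.091 = 0.4557.

W_a / W_b ≈ 0.456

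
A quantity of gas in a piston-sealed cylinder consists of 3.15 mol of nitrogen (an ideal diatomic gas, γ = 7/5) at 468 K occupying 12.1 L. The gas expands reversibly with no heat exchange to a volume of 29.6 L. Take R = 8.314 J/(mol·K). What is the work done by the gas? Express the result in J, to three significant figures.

W ≈ 9220 J

Adiabatic: TV^(γ−1) = const with γ = 7/5.
T₂ = T₁ (V₁/V₂)^(γ−1) = 468 × (12.1/29.6)^0.4 = 468 × 0.6992 = 327.2 K.
W_by = nCᵥ(T₁ − T₂) = (3.15)(20.79)(468 − 327.2) = 9217 J.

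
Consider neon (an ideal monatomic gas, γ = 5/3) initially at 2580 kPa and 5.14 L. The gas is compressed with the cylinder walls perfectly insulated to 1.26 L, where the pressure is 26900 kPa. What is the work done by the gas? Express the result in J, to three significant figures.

W ≈ -30900 J

Adiabatic: W = (P₁V₁ − P₂V₂)/(γ − 1) with γ = 5/3.
P₁V₁ = 13261 J, P₂V₂ = 33894 J.
W = (13261 − 33894) / 0.6667 = -30949 J.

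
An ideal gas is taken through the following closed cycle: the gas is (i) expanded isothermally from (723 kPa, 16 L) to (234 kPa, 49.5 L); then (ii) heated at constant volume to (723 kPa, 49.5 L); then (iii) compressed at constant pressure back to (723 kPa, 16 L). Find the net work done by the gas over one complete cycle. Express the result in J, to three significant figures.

W_net ≈ -11200 J

Leg (i): W = PᵢVᵢ ln(V_f/Vᵢ) = (11568) ln(49.5/16) = 13065 J.
Leg (ii): W = 0.
Leg (iii): W = PΔV = (723)(16 − 49.5) = -24220 J.
W_net = 13065 − 24220 = -11156 J.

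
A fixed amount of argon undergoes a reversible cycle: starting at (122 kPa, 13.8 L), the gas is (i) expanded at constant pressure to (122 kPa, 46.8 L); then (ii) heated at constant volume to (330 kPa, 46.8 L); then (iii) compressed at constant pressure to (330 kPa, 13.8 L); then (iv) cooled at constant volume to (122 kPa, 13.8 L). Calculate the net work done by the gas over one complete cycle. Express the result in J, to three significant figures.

W_net ≈ -6860 J

Constant-volume legs do no work.
W(i) = (122)(46.8 − 13.8) = 4026 J; W(iii) = (330)(13.8 − 46.8) = -10890 J.
W_net = 4026 − 10890 = -6864 J (the counter-clockwise enclosed area).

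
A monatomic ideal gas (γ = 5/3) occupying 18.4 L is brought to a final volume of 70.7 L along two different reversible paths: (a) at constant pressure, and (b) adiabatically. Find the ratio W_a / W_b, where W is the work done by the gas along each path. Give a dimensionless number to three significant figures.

W_a / W_b ≈ 3.20

Path (a) isobaric: W = P₁(V₂ − V₁) → W_a/(P₁V₁) = 2.842.
Path (b) adiabatic: W = P₁V₁(1 − (V₁/V₂)^(γ−1))/(γ−1) → W_b/(P₁V₁) = 0.8886.
W_a / W_b = 2.842 / 0.8886 = 3.199.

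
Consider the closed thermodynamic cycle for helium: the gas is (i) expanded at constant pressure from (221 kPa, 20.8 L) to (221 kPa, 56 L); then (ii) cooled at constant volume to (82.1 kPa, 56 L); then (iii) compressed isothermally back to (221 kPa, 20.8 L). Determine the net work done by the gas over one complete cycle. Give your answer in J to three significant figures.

Leg (i): W = PΔV = (221)(56 − 20.8) = 7779 J.
Leg (ii): W = 0.
Leg (iii): W = PᵢVᵢ ln(V_f/Vᵢ) = (4598) ln(20.8/56) = -4553 J.
W_net = 7779 − 4553 = 3226 J.

W_net ≈ 3230 J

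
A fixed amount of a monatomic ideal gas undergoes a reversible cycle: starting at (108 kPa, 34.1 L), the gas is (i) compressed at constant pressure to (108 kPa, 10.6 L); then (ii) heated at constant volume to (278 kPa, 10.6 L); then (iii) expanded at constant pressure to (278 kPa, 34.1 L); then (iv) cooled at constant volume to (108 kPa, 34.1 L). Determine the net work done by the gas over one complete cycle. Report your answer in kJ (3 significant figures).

Constant-volume legs do no work.
W(i) = (108)(10.6 − 34.1) = -2538 J; W(iii) = (278)(34.1 − 10.6) = 6533 J.
W_net = -2538 + 6533 = 3995 J (the clockwise enclosed area).

W_net ≈ 4.00 kJ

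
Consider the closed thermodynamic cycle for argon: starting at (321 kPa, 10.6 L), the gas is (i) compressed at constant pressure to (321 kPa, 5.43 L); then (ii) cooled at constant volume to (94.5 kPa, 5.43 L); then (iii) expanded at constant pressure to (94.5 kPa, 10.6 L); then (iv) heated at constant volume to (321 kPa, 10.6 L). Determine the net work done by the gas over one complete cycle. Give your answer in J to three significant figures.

W_net ≈ -1170 J

Constant-volume legs do no work.
W(i) = (321)(5.43 − 10.6) = -1660 J; W(iii) = (94.5)(10.6 − 5.43) = 488.6 J.
W_net = -1660 + 488.6 = -1171 J (the counter-clockwise enclosed area).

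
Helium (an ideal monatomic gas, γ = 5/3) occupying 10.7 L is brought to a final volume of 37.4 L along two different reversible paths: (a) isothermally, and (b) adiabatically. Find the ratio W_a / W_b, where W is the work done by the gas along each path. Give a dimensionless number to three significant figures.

W_a / W_b ≈ 1.47

Path (a) isothermal: W = P₁V₁ ln(V₂/V₁) → W_a/(P₁V₁) = 1.251.
Path (b) adiabatic: W = P₁V₁(1 − (V₁/V₂)^(γ−1))/(γ−1) → W_b/(P₁V₁) = 0.8487.
W_a / W_b = 1.251 / 0.8487 = 1.474.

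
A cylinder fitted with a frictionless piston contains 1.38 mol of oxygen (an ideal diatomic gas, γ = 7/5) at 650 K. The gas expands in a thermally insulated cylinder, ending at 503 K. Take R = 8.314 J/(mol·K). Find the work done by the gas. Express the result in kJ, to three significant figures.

W ≈ 4.22 kJ

Adiabatic ⇒ Q = 0, so W_by = −ΔU = nCᵥ(T₁ − T₂).
Cᵥ = 5R/2 = 20.79 J/(mol·K).
W = (1.38)(20.79)(650 − 503) = 4216 J.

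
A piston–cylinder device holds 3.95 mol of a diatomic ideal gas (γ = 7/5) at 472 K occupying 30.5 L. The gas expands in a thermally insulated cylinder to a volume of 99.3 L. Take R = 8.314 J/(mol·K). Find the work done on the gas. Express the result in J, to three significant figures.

Adiabatic: TV^(γ−1) = const with γ = 7/5.
T₂ = T₁ (V₁/V₂)^(γ−1) = 472 × (30.5/99.3)^0.4 = 472 × 0.6236 = 294.4 K.
W_by = nCᵥ(T₁ − T₂) = (3.95)(20.79)(472 − 294.4) = 14584 J.
Work on gas = −W_by = -14584 J.

W ≈ -14600 J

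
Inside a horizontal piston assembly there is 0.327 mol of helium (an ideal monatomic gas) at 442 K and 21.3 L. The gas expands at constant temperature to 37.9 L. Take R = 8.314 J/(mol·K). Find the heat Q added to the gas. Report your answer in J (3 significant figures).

Q ≈ 692 J

Isothermal ⇒ ΔU = 0, so Q = W = nRT ln(V₂/V₁).
Q = (0.327)(8.314)(442) ln(37.9/21.3) = 1202 × 0.5762 = 692.4 J.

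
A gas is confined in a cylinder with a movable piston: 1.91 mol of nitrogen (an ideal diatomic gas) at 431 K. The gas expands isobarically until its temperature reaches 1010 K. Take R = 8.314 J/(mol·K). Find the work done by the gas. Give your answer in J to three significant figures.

Isobaric: W = P ΔV = nR ΔT.
W = (1.91)(8.314)(1010 − 431) = 9194 J.

W ≈ 9190 J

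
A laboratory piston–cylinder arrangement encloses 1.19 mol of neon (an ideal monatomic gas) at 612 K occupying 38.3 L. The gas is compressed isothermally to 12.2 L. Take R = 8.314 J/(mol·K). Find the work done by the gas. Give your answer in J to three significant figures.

W ≈ -6930 J

Isothermal: W = nRT ln(V₂/V₁).
W = (1.19)(8.314)(612) × ln(12.2/38.3)
  = 6055 × -1.144
W_by_gas = -6927 J.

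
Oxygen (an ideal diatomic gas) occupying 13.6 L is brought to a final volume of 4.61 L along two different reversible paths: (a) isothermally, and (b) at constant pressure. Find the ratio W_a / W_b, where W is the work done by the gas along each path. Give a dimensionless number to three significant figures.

Path (a) isothermal: W = P₁V₁ ln(V₂/V₁) → W_a/(P₁V₁) = -1.082.
Path (b) isobaric: W = P₁(V₂ − V₁) → W_b/(P₁V₁) = -0.661.
W_a / W_b = -1.082 / -0.661 = 1.637.

W_a / W_b ≈ 1.64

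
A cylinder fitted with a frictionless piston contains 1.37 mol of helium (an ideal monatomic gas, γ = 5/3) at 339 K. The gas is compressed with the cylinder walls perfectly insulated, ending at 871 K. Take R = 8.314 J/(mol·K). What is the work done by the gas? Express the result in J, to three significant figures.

W ≈ -9090 J

Adiabatic ⇒ Q = 0, so W_by = −ΔU = nCᵥ(T₁ − T₂).
Cᵥ = 3R/2 = 12.47 J/(mol·K).
W = (1.37)(12.47)(339 − 871) = -9089 J.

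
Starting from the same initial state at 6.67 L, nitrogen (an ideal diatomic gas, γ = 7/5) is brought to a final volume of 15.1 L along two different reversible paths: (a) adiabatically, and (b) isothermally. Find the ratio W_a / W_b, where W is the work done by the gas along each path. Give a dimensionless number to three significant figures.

Path (a) adiabatic: W = P₁V₁(1 − (V₁/V₂)^(γ−1))/(γ−1) → W_a/(P₁V₁) = 0.697.
Path (b) isothermal: W = P₁V₁ ln(V₂/V₁) → W_b/(P₁V₁) = 0.8171.
W_a / W_b = 0.697 / 0.8171 = 0.853.

W_a / W_b ≈ 0.853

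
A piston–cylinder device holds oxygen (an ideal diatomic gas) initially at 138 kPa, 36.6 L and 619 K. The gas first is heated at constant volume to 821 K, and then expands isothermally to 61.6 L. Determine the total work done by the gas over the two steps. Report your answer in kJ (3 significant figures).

W_total ≈ 3.49 kJ

Step 1 (isochoric): W = 0 (constant volume).
After step 1: P = 183 kPa (V unchanged).
Step 2 (isothermal): W = P₁V₁ ln(V₂/V₁) = (6699) ln(61.6/36.6) = 3488 J.
W_total = 0 + 3488 = 3488 J.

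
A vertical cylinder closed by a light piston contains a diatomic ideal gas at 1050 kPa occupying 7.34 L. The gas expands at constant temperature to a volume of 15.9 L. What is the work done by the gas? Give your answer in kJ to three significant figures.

W ≈ 5.96 kJ

Isothermal: W = nRT ln(V₂/V₁) = P₁V₁ ln(V₂/V₁).
P₁V₁ = (1050 kPa)(7.34 L) = 7707 J.
W = 7707 × ln(15.9/7.34) = 7707 × 0.773
W_by_gas = 5957 J.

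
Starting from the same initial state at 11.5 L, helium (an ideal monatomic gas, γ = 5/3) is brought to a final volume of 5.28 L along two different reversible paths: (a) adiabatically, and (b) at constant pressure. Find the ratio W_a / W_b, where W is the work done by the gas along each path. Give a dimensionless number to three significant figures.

W_a / W_b ≈ 1.89

Path (a) adiabatic: W = P₁V₁(1 − (V₁/V₂)^(γ−1))/(γ−1) → W_a/(P₁V₁) = -1.02.
Path (b) isobaric: W = P₁(V₂ − V₁) → W_b/(P₁V₁) = -0.5409.
W_a / W_b = -1.02 / -0.5409 = 1.887.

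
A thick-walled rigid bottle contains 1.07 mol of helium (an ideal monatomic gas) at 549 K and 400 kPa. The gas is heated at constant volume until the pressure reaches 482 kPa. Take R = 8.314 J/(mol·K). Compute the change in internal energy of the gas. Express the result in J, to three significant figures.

ΔU ≈ 1500 J

Constant volume ⇒ W = 0, so Q = ΔU = nCᵥΔT with Cᵥ = 3R/2 = 12.47 J/(mol·K).
At constant V, T₂/T₁ = P₂/P₁ ⇒ ΔT = T₁(P₂/P₁ − 1) = 549·(482/400 − 1) = 112.5 K.
ΔU = (1.07)(12.47)(112.5) = 1502 J.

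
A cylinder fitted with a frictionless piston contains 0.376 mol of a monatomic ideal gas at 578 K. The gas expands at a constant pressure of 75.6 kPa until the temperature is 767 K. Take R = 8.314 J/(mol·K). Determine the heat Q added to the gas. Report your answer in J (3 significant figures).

Q ≈ 1480 J

Isobaric: W = nRΔT = (0.376)(8.314)(189) = 590.8 J.
ΔU = nCᵥΔT with Cᵥ = 3R/2: ΔU = (0.376)(12.47)(189) = 886.2 J.
Q = ΔU + W = 886.2 + 590.8 = 1477 J.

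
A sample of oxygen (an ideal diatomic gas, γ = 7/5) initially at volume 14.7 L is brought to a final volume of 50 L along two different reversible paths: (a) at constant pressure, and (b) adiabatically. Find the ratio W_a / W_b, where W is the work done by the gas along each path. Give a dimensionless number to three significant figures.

Path (a) isobaric: W = P₁(V₂ − V₁) → W_a/(P₁V₁) = 2.401.
Path (b) adiabatic: W = P₁V₁(1 − (V₁/V₂)^(γ−1))/(γ−1) → W_b/(P₁V₁) = 0.9679.
W_a / W_b = 2.401 / 0.9679 = 2.481.

W_a / W_b ≈ 2.48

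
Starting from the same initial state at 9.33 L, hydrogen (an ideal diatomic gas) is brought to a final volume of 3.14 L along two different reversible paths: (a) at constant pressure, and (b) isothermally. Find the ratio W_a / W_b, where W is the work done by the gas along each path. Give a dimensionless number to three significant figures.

W_a / W_b ≈ 0.609

Path (a) isobaric: W = P₁(V₂ − V₁) → W_a/(P₁V₁) = -0.6635.
Path (b) isothermal: W = P₁V₁ ln(V₂/V₁) → W_b/(P₁V₁) = -1.089.
W_a / W_b = -0.6635 / -1.089 = 0.6092.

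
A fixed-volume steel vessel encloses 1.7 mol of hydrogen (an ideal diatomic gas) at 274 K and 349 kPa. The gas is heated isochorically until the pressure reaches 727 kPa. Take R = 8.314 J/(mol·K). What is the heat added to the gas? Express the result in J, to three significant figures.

Q ≈ 10500 J

Constant volume ⇒ W = 0, so Q = ΔU = nCᵥΔT with Cᵥ = 5R/2 = 20.79 J/(mol·K).
At constant V, T₂/T₁ = P₂/P₁ ⇒ ΔT = T₁(P₂/P₁ − 1) = 274·(727/349 − 1) = 296.8 K.
ΔU = (1.7)(20.79)(296.8) = 10486 J.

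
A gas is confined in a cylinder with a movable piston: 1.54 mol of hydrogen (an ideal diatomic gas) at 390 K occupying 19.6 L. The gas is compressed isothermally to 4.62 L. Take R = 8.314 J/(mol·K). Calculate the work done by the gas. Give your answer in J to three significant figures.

W ≈ -7220 J

Isothermal: W = nRT ln(V₂/V₁).
W = (1.54)(8.314)(390) × ln(4.62/19.6)
  = 4993 × -1.445
W_by_gas = -7216 J.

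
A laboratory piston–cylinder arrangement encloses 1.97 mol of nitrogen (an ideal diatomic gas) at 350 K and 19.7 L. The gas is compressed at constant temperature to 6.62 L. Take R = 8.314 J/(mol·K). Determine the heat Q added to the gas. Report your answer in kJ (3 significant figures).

Q ≈ -6.25 kJ

Isothermal ⇒ ΔU = 0, so Q = W = nRT ln(V₂/V₁).
Q = (1.97)(8.314)(350) ln(6.62/19.7) = 5733 × -1.091 = -6251 J.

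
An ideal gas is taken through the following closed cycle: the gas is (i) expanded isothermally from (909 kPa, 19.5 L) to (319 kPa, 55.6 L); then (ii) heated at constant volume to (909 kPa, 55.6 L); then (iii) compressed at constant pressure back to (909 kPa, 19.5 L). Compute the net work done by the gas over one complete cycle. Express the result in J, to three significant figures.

W_net ≈ -14200 J

Leg (i): W = PᵢVᵢ ln(V_f/Vᵢ) = (17726) ln(55.6/19.5) = 18572 J.
Leg (ii): W = 0.
Leg (iii): W = PΔV = (909)(19.5 − 55.6) = -32815 J.
W_net = 18572 − 32815 = -14243 J.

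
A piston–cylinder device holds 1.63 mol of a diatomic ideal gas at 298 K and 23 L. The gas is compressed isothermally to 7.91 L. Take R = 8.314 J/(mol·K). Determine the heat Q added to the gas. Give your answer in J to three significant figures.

Q ≈ -4310 J

Isothermal ⇒ ΔU = 0, so Q = W = nRT ln(V₂/V₁).
Q = (1.63)(8.314)(298) ln(7.91/23) = 4038 × -1.067 = -4310 J.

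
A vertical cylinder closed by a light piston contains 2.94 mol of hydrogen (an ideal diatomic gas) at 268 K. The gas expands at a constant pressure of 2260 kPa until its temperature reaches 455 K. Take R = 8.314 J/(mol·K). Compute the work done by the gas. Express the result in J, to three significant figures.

W ≈ 4570 J

Isobaric: W = P ΔV = nR ΔT.
W = (2.94)(8.314)(455 − 268) = 4571 J.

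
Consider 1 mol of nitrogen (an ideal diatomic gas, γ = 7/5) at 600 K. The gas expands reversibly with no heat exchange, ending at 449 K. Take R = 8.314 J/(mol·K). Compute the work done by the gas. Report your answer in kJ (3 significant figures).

W ≈ 3.14 kJ

Adiabatic ⇒ Q = 0, so W_by = −ΔU = nCᵥ(T₁ − T₂).
Cᵥ = 5R/2 = 20.79 J/(mol·K).
W = (1)(20.79)(600 − 449) = 3139 J.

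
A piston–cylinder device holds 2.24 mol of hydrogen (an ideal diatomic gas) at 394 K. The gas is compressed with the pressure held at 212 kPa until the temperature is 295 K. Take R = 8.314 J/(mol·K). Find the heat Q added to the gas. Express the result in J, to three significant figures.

Q ≈ -6450 J

Isobaric: W = nRΔT = (2.24)(8.314)(-99) = -1844 J.
ΔU = nCᵥΔT with Cᵥ = 5R/2: ΔU = (2.24)(20.79)(-99) = -4609 J.
Q = ΔU + W = -4609 − 1844 = -6453 J.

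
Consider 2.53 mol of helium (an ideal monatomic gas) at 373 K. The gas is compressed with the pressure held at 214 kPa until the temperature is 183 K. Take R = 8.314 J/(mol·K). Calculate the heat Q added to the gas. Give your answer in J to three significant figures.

Isobaric: W = nRΔT = (2.53)(8.314)(-190) = -3997 J.
ΔU = nCᵥΔT with Cᵥ = 3R/2: ΔU = (2.53)(12.47)(-190) = -5995 J.
Q = ΔU + W = -5995 − 3997 = -9991 J.

Q ≈ -9990 J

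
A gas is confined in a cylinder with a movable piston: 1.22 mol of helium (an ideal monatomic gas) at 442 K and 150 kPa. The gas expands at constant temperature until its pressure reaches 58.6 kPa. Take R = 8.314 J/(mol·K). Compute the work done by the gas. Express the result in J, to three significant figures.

W ≈ 4210 J

Isothermal process: W = nRT ln(V₂/V₁) = nRT ln(P₁/P₂).
W = (1.22)(8.314)(442) × ln(150/58.6)
  = 4483 × ln(2.56) = 4483 × 0.9399
W_by_gas = 4214 J.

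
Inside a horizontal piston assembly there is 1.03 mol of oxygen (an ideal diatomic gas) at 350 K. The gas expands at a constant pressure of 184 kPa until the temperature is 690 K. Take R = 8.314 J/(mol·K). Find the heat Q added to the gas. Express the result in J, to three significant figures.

Q ≈ 10200 J

Isobaric: W = nRΔT = (1.03)(8.314)(340) = 2912 J.
ΔU = nCᵥΔT with Cᵥ = 5R/2: ΔU = (1.03)(20.79)(340) = 7279 J.
Q = ΔU + W = 7279 + 2912 = 10190 J.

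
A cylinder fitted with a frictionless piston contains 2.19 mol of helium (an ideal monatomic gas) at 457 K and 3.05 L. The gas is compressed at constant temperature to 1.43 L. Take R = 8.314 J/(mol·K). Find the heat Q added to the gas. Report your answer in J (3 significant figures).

Q ≈ -6300 J

Isothermal ⇒ ΔU = 0, so Q = W = nRT ln(V₂/V₁).
Q = (2.19)(8.314)(457) ln(1.43/3.05) = 8321 × -0.7575 = -6303 J.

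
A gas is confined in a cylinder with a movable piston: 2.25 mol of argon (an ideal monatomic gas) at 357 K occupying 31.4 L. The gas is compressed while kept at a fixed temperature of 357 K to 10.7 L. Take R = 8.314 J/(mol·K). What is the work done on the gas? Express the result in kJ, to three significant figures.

W ≈ 7.19 kJ

Isothermal: W = nRT ln(V₂/V₁).
W = (2.25)(8.314)(357) × ln(10.7/31.4)
  = 6678 × -1.077
W_by_gas = -7190 J; work on gas = −W_by = 7190 J.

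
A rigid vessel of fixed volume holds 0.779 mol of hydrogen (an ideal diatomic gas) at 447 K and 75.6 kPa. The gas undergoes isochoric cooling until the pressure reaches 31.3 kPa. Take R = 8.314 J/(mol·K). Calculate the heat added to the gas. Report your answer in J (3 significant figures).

Constant volume ⇒ W = 0, so Q = ΔU = nCᵥΔT with Cᵥ = 5R/2 = 20.79 J/(mol·K).
At constant V, T₂/T₁ = P₂/P₁ ⇒ ΔT = T₁(P₂/P₁ − 1) = 447·(31.3/75.6 − 1) = -261.9 K.
ΔU = (0.779)(20.79)(-261.9) = -4241 J.

Q ≈ -4240 J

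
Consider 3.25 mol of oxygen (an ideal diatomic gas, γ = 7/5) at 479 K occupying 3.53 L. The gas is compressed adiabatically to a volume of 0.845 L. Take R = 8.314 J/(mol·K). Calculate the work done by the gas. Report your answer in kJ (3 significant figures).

W ≈ -25.0 kJ

Adiabatic: TV^(γ−1) = const with γ = 7/5.
T₂ = T₁ (V₁/V₂)^(γ−1) = 479 × (3.53/0.845)^0.4 = 479 × 1.772 = 848.6 K.
W_by = nCᵥ(T₁ − T₂) = (3.25)(20.79)(479 − 848.6) = -24967 J.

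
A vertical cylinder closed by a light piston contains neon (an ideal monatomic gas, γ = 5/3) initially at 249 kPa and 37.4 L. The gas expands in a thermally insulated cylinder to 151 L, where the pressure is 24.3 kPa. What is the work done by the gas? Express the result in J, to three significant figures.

Adiabatic: W = (P₁V₁ − P₂V₂)/(γ − 1) with γ = 5/3.
P₁V₁ = 9313 J, P₂V₂ = 3669 J.
W = (9313 − 3669) / 0.6667 = 8465 J.

W ≈ 8460 J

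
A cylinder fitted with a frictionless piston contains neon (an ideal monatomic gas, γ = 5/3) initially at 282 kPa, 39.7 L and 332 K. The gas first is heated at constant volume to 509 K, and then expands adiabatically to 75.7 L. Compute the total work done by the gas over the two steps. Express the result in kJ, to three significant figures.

W_total ≈ 9.00 kJ

Step 1 (isochoric): W = 0 (constant volume).
After step 1: P = 432.3 kPa (V unchanged).
Step 2 (adiabatic): W = (P₁V₁ − P₂V₂)/(γ−1) = (17164 − 11162)/0.667 = 9003 J.
W_total = 0 + 9003 = 9003 J.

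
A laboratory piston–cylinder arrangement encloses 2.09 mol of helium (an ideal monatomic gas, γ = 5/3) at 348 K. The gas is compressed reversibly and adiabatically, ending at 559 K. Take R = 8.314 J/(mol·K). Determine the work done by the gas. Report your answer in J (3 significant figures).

Adiabatic ⇒ Q = 0, so W_by = −ΔU = nCᵥ(T₁ − T₂).
Cᵥ = 3R/2 = 12.47 J/(mol·K).
W = (2.09)(12.47)(348 − 559) = -5500 J.

W ≈ -5500 J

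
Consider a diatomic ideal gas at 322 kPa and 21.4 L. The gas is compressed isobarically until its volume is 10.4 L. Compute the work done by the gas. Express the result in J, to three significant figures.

W ≈ -3540 J

Isobaric: W = P ΔV.
W = (322 kPa)(10.4 − 21.4 L) = (322)(-11) = -3542 J.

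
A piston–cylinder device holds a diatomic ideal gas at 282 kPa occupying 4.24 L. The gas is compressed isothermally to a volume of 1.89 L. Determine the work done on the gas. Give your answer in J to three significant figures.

W ≈ 966 J

Isothermal: W = nRT ln(V₂/V₁) = P₁V₁ ln(V₂/V₁).
P₁V₁ = (282 kPa)(4.24 L) = 1196 J.
W = 1196 × ln(1.89/4.24) = 1196 × -0.808
W_by_gas = -966.1 J; work on gas = −W_by = 966.1 J.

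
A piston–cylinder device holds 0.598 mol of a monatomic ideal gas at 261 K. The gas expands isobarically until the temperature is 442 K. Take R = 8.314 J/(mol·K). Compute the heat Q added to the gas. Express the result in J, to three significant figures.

Q ≈ 2250 J

Isobaric: W = nRΔT = (0.598)(8.314)(181) = 899.9 J.
ΔU = nCᵥΔT with Cᵥ = 3R/2: ΔU = (0.598)(12.47)(181) = 1350 J.
Q = ΔU + W = 1350 + 899.9 = 2250 J.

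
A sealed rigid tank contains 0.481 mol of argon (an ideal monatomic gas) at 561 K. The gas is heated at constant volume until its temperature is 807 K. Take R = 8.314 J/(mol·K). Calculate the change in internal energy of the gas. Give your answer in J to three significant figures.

Constant volume ⇒ W = 0, so Q = ΔU = nCᵥΔT with Cᵥ = 3R/2 = 12.47 J/(mol·K).
ΔU = (0.481)(12.47)(807 − 561) = 1476 J.

ΔU ≈ 1480 J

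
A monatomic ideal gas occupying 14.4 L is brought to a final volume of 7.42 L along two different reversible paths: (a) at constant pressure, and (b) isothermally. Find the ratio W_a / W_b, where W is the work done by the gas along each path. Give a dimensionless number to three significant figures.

Path (a) isobaric: W = P₁(V₂ − V₁) → W_a/(P₁V₁) = -0.4847.
Path (b) isothermal: W = P₁V₁ ln(V₂/V₁) → W_b/(P₁V₁) = -0.663.
W_a / W_b = -0.4847 / -0.663 = 0.7311.

W_a / W_b ≈ 0.731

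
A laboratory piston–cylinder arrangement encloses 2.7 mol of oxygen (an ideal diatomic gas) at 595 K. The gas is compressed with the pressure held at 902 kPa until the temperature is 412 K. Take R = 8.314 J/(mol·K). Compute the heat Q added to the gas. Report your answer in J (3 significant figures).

Isobaric: W = nRΔT = (2.7)(8.314)(-183) = -4108 J.
ΔU = nCᵥΔT with Cᵥ = 5R/2: ΔU = (2.7)(20.79)(-183) = -10270 J.
Q = ΔU + W = -10270 − 4108 = -14378 J.

Q ≈ -14400 J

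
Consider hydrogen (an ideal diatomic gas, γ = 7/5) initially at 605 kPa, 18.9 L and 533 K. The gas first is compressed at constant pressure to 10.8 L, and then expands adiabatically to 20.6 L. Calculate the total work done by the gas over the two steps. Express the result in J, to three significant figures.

Step 1 (isobaric): W = PΔV = (605 kPa)(10.8 − 18.9 L) = -4900 J.
After step 1: P = 605 kPa, V = 10.8 L, T = 304.6 K.
Step 2 (adiabatic): W = (P₁V₁ − P₂V₂)/(γ−1) = (6534 − 5047)/0.4 = 3718 J.
W_total = -4900 + 3718 = -1182 J.

W_total ≈ -1180 J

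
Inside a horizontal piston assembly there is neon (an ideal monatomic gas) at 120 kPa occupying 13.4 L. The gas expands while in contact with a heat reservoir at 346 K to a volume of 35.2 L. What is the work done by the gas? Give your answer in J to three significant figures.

W ≈ 1550 J

Isothermal: W = nRT ln(V₂/V₁) = P₁V₁ ln(V₂/V₁).
P₁V₁ = (120 kPa)(13.4 L) = 1608 J.
W = 1608 × ln(35.2/13.4) = 1608 × 0.9658
W_by_gas = 1553 J.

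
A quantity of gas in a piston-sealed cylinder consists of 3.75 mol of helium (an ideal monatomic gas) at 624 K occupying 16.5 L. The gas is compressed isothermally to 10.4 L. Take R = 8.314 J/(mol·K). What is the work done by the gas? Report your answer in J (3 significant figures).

W ≈ -8980 J

Isothermal: W = nRT ln(V₂/V₁).
W = (3.75)(8.314)(624) × ln(10.4/16.5)
  = 19455 × -0.4616
W_by_gas = -8979 J.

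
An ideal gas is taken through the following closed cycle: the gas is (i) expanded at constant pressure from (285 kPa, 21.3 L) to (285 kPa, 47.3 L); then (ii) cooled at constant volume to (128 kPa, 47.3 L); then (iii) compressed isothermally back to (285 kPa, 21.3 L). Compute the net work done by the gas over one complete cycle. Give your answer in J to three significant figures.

Leg (i): W = PΔV = (285)(47.3 − 21.3) = 7410 J.
Leg (ii): W = 0.
Leg (iii): W = PᵢVᵢ ln(V_f/Vᵢ) = (6054) ln(21.3/47.3) = -4830 J.
W_net = 7410 − 4830 = 2580 J.

W_net ≈ 2580 J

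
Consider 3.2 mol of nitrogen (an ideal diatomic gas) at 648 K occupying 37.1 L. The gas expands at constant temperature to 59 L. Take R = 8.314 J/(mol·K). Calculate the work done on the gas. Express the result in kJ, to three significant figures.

W ≈ -8.00 kJ

Isothermal: W = nRT ln(V₂/V₁).
W = (3.2)(8.314)(648) × ln(59/37.1)
  = 17240 × 0.4639
W_by_gas = 7998 J; work on gas = −W_by = -7998 J.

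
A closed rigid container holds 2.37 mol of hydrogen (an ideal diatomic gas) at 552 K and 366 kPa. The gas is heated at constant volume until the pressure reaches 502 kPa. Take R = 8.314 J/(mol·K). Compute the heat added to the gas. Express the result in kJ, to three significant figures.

Q ≈ 10.1 kJ

Constant volume ⇒ W = 0, so Q = ΔU = nCᵥΔT with Cᵥ = 5R/2 = 20.79 J/(mol·K).
At constant V, T₂/T₁ = P₂/P₁ ⇒ ΔT = T₁(P₂/P₁ − 1) = 552·(502/366 − 1) = 205.1 K.
ΔU = (2.37)(20.79)(205.1) = 10104 J.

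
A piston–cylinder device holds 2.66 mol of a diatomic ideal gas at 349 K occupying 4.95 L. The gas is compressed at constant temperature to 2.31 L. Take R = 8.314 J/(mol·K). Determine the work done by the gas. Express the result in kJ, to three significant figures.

Isothermal: W = nRT ln(V₂/V₁).
W = (2.66)(8.314)(349) × ln(2.31/4.95)
  = 7718 × -0.7621
W_by_gas = -5882 J.

W ≈ -5.88 kJ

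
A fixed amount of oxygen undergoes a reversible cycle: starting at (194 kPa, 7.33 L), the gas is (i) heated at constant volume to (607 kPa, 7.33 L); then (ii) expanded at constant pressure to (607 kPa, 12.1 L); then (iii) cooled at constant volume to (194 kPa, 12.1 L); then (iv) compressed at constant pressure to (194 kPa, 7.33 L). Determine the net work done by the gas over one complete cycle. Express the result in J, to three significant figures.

W_net ≈ 1970 J

Constant-volume legs do no work.
W(ii) = (607)(12.1 − 7.33) = 2895 J; W(iv) = (194)(7.33 − 12.1) = -925.4 J.
W_net = 2895 − 925.4 = 1970 J (the clockwise enclosed area).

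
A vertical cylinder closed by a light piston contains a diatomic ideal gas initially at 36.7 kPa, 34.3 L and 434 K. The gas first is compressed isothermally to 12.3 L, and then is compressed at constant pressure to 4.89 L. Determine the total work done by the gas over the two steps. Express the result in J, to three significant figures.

Step 1 (isothermal): W = P₁V₁ ln(V₂/V₁) = (1259) ln(12.3/34.3) = -1291 J.
After step 1: P = 102.3 kPa, V = 12.3 L, T = 434 K.
Step 2 (isobaric): W = PΔV = (102.3 kPa)(4.89 − 12.3 L) = -758.4 J.
W_total = -1291 − 758.4 = -2049 J.

W_total ≈ -2050 J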